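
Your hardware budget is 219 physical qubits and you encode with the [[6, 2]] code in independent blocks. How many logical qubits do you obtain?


Each code block uses 6 physical qubits for 2 logical qubit(s).
Number of complete blocks = floor(219 / 6) = 36
Logical qubits = 36 * 2
= 72

72


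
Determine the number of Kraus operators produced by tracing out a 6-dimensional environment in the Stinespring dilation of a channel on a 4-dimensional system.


Tracing out the environment in an orthonormal basis {|i>_E} gives Kraus operators K_i = <i|_E U |0>_E.
Number of Kraus operators = dim(H_env) = d_env
= 6

6


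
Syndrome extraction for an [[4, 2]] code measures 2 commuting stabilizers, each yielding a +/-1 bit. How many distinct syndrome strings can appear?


Each stabilizer generator gives a binary (+1 or -1) measurement outcome.
With 2 independent generators:
Total syndromes = 2^2
= 4

4


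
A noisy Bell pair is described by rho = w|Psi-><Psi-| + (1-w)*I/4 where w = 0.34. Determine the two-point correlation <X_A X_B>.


|Psi-> = (|01> - |10>)/sqrt(2)
For the pure Bell state, <X_A X_B> = -1 (Bell-state Pauli correlator).
The maximally-mixed part I/4 has tr(I/4 * P tensor P) = 0 for any traceless Pauli P.
So <X_A X_B>_rho = w * (-1) + (1 - w) * 0
= 0.34 * (-1)
= -0.3400

-0.3400


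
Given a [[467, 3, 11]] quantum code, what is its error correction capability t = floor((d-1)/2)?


Code parameters: [[467, 3, 11]], distance d = 11.
Number of correctable errors = floor((d-1)/2)
= floor((11 - 1)/2)
= floor(10/2)
= 5

5


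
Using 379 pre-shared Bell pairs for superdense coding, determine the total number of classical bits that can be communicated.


Superdense coding allows 2 classical bits per shared entangled pair.
379 pair(s) -> 2 * 379 = 758 classical bits

758


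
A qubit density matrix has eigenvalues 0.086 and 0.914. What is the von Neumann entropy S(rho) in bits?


S = -p*log2(p) - (1-p)*log2(1-p)
p = 0.0860, 1-p = 0.9140
= -0.0860 * log2(0.0860) - 0.9140 * log2(0.9140)
= -(-0.3044) - (-0.1186)
= 0.4230

0.4230


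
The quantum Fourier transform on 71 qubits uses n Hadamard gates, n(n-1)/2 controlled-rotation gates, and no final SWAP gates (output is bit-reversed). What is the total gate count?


Hadamard gates: 71
Controlled rotations: n*(n-1)/2 = 71*70/2 = 2485
SWAP gates: 0 (omitted)
Total = 71 + 2485
= 2556

2556


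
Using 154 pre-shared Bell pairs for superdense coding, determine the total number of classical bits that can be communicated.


Superdense coding allows 2 classical bits per shared entangled pair.
154 pair(s) -> 2 * 154 = 308 classical bits

308


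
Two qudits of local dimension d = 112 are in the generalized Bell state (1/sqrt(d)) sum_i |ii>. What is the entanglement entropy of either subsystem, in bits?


For a maximally entangled state in d x d:
S = log2(d) = log2(112)
= 6.8074

6.8074


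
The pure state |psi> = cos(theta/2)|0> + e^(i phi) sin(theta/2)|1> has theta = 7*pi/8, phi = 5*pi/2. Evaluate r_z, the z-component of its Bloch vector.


theta = 2.7489, phi = 7.8540
r_z = cos(theta) = -0.9239

-0.9239


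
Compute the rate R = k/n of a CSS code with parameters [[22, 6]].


Code rate R = k/n
= 6/22
= 0.2727

0.2727


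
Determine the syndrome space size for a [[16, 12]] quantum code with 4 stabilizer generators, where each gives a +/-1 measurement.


Each stabilizer generator gives a binary (+1 or -1) measurement outcome.
With 4 independent generators:
Total syndromes = 2^4
= 16

16


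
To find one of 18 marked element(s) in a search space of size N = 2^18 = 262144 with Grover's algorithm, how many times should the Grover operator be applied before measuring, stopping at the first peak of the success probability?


After j Grover iterations the success probability is P(j) = sin^2((2j+1)*theta), where sin(theta) = sqrt(k/N).
N = 2^18 = 262144, k = 18
sin(theta) = sqrt(k/N) = 0.008286407592
theta = arcsin(sqrt(k/N)) = 0.008286502425 rad
P(j) reaches its first maximum when (2j+1)*theta is as close as possible to pi/2, i.e. j = round(pi/(4*theta) - 1/2).
pi/(4*theta) - 1/2 = 94.2804
(For comparison, the common estimate pi/4 * sqrt(N/k) = 94.7815; the exact maximiser is used here.)
Optimal iterations = 94

94


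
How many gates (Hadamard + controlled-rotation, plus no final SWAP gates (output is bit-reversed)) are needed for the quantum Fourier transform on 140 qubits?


Hadamard gates: 140
Controlled rotations: n*(n-1)/2 = 140*139/2 = 9730
SWAP gates: 0 (omitted)
Total = 140 + 9730
= 9870

9870


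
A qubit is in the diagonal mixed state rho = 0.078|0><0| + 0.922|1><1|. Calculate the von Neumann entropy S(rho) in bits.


S = -p*log2(p) - (1-p)*log2(1-p)
p = 0.0780, 1-p = 0.9220
= -0.0780 * log2(0.0780) - 0.9220 * log2(0.9220)
= -(-0.2871) - (-0.1080)
= 0.3951

0.3951


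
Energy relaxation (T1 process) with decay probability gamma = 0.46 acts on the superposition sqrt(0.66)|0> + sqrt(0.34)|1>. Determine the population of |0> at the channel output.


For amplitude damping with parameter gamma on state sqrt(a)|0> + sqrt(b)|1>:
alpha^2 = 0.66, beta^2 = 0.34
P(|0>) = alpha^2 + gamma * beta^2
= 0.66 + 0.46 * 0.34
= 0.66 + 0.1564
= 0.8164

0.8164


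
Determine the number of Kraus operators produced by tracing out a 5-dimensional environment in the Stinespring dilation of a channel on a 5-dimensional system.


Tracing out the environment in an orthonormal basis {|i>_E} gives Kraus operators K_i = <i|_E U |0>_E.
Number of Kraus operators = dim(H_env) = d_env
= 5

5


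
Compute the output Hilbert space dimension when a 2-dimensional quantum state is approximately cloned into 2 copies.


Output space = H^(tensor 2) where dim(H) = 2
dim = 2^2
= 4

4


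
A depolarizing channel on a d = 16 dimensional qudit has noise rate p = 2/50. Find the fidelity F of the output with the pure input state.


F = (1-p) + p/d
= (1 - 0.0400) + 0.0400/16
= 0.9600 + 0.0025
= 0.9625

0.9625


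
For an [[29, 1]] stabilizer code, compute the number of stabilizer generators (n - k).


For an [[n,k]] stabilizer code:
Number of stabilizer generators = n - k
= 29 - 1
= 28

28


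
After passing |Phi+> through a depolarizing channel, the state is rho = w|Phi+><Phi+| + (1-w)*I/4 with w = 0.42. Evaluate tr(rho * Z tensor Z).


|Phi+> = (|00> + |11>)/sqrt(2)
For the pure Bell state, <Z_A Z_B> = +1 (Bell-state Pauli correlator).
The maximally-mixed part I/4 has tr(I/4 * P tensor P) = 0 for any traceless Pauli P.
So <Z_A Z_B>_rho = w * (+1) + (1 - w) * 0
= 0.42 * (+1)
= 0.4200

0.4200


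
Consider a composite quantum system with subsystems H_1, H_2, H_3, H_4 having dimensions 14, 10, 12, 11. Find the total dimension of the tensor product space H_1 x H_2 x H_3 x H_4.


dim(H_1 x H_2 x H_3 x H_4) = 14 * 10 * 12 * 11
= 140 * 12 * 11
= 1680 * 11
= 18480

18480


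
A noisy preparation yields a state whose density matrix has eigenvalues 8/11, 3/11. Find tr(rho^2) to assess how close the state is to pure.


tr(rho^2) = sum of eigenvalues squared
= (8/11)^2 + (3/11)^2
= (64 + 9) / 121
= 73/121
= 0.6033

0.6033


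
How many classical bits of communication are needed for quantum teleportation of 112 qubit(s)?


Quantum teleportation requires 2 classical bits per qubit teleported.
112 qubit(s) -> 2 * 112 = 224 classical bits

224


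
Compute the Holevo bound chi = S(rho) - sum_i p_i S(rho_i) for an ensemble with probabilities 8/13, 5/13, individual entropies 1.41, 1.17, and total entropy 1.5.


chi = S(rho) - sum_i p_i * S(rho_i)
Weighted entropy = 8/13 * 1.41 + 5/13 * 1.17
= 1.3177
chi = 1.5 - 1.3177
= 0.1823

0.1823


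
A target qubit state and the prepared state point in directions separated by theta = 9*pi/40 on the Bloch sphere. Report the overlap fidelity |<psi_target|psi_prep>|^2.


For states separated by angle theta on Bloch sphere:
F = cos^2(theta/2)
theta = 9*pi/40 = 0.7069
theta/2 = 0.3534
cos(theta/2) = 0.9382
F = 0.8802

0.8802


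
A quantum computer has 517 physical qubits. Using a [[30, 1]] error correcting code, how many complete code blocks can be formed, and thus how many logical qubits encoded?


Each code block uses 30 physical qubits for 1 logical qubit(s).
Number of complete blocks = floor(517 / 30) = 17
Logical qubits = 17 * 1
= 17

17


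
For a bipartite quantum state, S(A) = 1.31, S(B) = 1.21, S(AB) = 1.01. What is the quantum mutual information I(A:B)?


I(A:B) = S(A) + S(B) - S(AB)
= 1.31 + 1.21 - 1.01
= 1.5100

1.5100


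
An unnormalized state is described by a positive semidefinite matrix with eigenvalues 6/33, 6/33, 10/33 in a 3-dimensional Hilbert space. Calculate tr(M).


tr(M) = sum of eigenvalues
= 6/33 + 6/33 + 10/33
= 22/33
= 0.6667

0.6667


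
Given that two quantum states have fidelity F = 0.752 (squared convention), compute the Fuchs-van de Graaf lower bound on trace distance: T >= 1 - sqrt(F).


Fuchs-van de Graaf (squared-fidelity convention): 1 - sqrt(F) <= T <= sqrt(1 - F).
Lower bound: T >= 1 - sqrt(F)
sqrt(F) = sqrt(0.752) = 0.8672
T >= 1 - 0.8672
T >= 0.1328

0.1328


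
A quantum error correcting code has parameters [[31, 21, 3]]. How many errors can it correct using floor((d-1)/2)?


Code parameters: [[31, 21, 3]], distance d = 3.
Number of correctable errors = floor((d-1)/2)
= floor((3 - 1)/2)
= floor(2/2)
= 1

1


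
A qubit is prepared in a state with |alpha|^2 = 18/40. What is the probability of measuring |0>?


|alpha|^2 = 18/40 = 0.4500
|beta|^2 = 1 - 18/40 = 22/40 = 0.5500
P(|0>) = |alpha|^2 = 0.4500

0.4500


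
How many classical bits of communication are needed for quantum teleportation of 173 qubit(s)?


Quantum teleportation requires 2 classical bits per qubit teleported.
173 qubit(s) -> 2 * 173 = 346 classical bits

346


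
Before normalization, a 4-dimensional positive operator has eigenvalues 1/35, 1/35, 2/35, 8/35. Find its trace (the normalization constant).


tr(M) = sum of eigenvalues
= 1/35 + 1/35 + 2/35 + 8/35
= 12/35
= 0.3429

0.3429


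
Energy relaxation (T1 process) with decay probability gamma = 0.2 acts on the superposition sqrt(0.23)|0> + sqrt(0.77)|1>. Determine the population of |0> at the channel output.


For amplitude damping with parameter gamma on state sqrt(a)|0> + sqrt(b)|1>:
alpha^2 = 0.23, beta^2 = 0.77
P(|0>) = alpha^2 + gamma * beta^2
= 0.23 + 0.2 * 0.77
= 0.23 + 0.1540
= 0.3840

0.3840


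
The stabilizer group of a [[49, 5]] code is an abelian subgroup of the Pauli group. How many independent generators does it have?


For an [[n,k]] stabilizer code:
Number of stabilizer generators = n - k
= 49 - 5
= 44

44


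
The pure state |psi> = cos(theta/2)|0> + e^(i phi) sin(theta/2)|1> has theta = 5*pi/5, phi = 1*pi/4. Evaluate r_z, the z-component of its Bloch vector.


theta = 3.1416, phi = 0.7854
r_z = cos(theta) = -1.0000

-1.0000


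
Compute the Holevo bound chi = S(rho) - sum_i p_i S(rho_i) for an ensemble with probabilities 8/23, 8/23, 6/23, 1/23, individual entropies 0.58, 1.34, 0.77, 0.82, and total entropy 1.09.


chi = S(rho) - sum_i p_i * S(rho_i)
Weighted entropy = 8/23 * 0.58 + 8/23 * 1.34 + 6/23 * 0.77 + 1/23 * 0.82
= 0.9043
chi = 1.09 - 0.9043
= 0.1857

0.1857


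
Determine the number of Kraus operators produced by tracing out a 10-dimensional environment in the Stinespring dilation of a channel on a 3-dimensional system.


Tracing out the environment in an orthonormal basis {|i>_E} gives Kraus operators K_i = <i|_E U |0>_E.
Number of Kraus operators = dim(H_env) = d_env
= 10

10


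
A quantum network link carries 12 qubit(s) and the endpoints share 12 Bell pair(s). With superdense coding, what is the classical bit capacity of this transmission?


Superdense coding allows 2 classical bits per shared entangled pair.
12 pair(s) -> 2 * 12 = 24 classical bits

24


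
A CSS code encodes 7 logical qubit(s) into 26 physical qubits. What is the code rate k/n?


Code rate R = k/n
= 7/26
= 0.2692

0.2692


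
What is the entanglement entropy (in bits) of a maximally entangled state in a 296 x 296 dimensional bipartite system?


For a maximally entangled state in d x d:
S = log2(d) = log2(296)
= 8.2095

8.2095


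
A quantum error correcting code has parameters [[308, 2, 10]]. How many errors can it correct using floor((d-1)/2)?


Code parameters: [[308, 2, 10]], distance d = 10.
Number of correctable errors = floor((d-1)/2)
= floor((10 - 1)/2)
= floor(9/2)
= 4

4


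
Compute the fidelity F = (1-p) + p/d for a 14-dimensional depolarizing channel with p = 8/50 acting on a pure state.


F = (1-p) + p/d
= (1 - 0.1600) + 0.1600/14
= 0.8400 + 0.0114
= 0.8514

0.8514


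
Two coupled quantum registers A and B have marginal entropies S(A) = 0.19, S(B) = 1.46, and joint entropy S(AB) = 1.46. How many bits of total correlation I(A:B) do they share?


I(A:B) = S(A) + S(B) - S(AB)
= 0.19 + 1.46 - 1.46
= 0.1900

0.1900


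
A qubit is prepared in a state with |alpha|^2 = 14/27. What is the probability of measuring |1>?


|alpha|^2 = 14/27 = 0.5185
|beta|^2 = 1 - 14/27 = 13/27 = 0.4815
P(|1>) = |beta|^2 = 0.4815

0.4815


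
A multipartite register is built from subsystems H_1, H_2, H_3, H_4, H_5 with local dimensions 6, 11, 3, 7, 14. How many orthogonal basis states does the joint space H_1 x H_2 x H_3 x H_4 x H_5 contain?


dim(H_1 x H_2 x H_3 x H_4 x H_5) = 6 * 11 * 3 * 7 * 14
= 66 * 3 * 7 * 14
= 198 * 7 * 14
= 1386 * 14
= 19404

19404


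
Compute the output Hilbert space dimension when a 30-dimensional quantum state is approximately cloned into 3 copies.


Output space = H^(tensor 3) where dim(H) = 30
dim = 30^3
= 900 (after 2 factors)
= 27000 (after 3 factors)
= 27000

27000


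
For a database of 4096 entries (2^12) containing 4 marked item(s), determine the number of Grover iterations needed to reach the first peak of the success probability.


After j Grover iterations the success probability is P(j) = sin^2((2j+1)*theta), where sin(theta) = sqrt(k/N).
N = 2^12 = 4096, k = 4
sin(theta) = sqrt(k/N) = 0.03125
theta = arcsin(sqrt(k/N)) = 0.0312550885 rad
P(j) reaches its first maximum when (2j+1)*theta is as close as possible to pi/2, i.e. j = round(pi/(4*theta) - 1/2).
pi/(4*theta) - 1/2 = 24.6286
(For comparison, the common estimate pi/4 * sqrt(N/k) = 25.1327; the exact maximiser is used here.)
Optimal iterations = 25

25


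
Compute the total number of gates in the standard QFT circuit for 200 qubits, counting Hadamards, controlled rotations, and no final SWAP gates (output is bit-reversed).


Hadamard gates: 200
Controlled rotations: n*(n-1)/2 = 200*199/2 = 19900
SWAP gates: 0 (omitted)
Total = 200 + 19900
= 20100

20100


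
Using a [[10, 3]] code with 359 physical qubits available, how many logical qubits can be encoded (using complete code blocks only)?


Each code block uses 10 physical qubits for 3 logical qubit(s).
Number of complete blocks = floor(359 / 10) = 35
Logical qubits = 35 * 3
= 105

105


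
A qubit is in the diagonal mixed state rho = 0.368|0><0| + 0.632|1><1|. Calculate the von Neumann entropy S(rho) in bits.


S = -p*log2(p) - (1-p)*log2(1-p)
p = 0.3680, 1-p = 0.6320
= -0.3680 * log2(0.3680) - 0.6320 * log2(0.6320)
= -(-0.5307) - (-0.4184)
= 0.9491

0.9491


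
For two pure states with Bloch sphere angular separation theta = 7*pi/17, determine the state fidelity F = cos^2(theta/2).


For states separated by angle theta on Bloch sphere:
F = cos^2(theta/2)
theta = 7*pi/17 = 1.2936
theta/2 = 0.6468
cos(theta/2) = 0.7980
F = 0.6368

0.6368


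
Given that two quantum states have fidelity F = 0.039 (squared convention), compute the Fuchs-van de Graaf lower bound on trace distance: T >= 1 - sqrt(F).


Fuchs-van de Graaf (squared-fidelity convention): 1 - sqrt(F) <= T <= sqrt(1 - F).
Lower bound: T >= 1 - sqrt(F)
sqrt(F) = sqrt(0.039) = 0.1975
T >= 1 - 0.1975
T >= 0.8025

0.8025


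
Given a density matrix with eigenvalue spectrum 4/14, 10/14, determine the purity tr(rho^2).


tr(rho^2) = sum of eigenvalues squared
= (4/14)^2 + (10/14)^2
= (16 + 100) / 196
= 116/196
= 0.5918

0.5918


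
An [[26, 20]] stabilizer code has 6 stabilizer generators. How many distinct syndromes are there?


Each stabilizer generator gives a binary (+1 or -1) measurement outcome.
With 6 independent generators:
Total syndromes = 2^6
= 64

64


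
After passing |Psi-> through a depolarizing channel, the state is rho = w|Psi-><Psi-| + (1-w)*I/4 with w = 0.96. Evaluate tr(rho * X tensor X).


|Psi-> = (|01> - |10>)/sqrt(2)
For the pure Bell state, <X_A X_B> = -1 (Bell-state Pauli correlator).
The maximally-mixed part I/4 has tr(I/4 * P tensor P) = 0 for any traceless Pauli P.
So <X_A X_B>_rho = w * (-1) + (1 - w) * 0
= 0.96 * (-1)
= -0.9600

-0.9600


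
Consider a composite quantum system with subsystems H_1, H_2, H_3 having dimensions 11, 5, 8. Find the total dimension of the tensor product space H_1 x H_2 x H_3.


dim(H_1 x H_2 x H_3) = 11 * 5 * 8
= 55 * 8
= 440

440


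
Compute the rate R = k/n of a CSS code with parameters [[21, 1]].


Code rate R = k/n
= 1/21
= 0.0476

0.0476


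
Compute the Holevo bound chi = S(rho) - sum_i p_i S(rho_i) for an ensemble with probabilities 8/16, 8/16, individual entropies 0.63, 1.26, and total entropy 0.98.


chi = S(rho) - sum_i p_i * S(rho_i)
Weighted entropy = 8/16 * 0.63 + 8/16 * 1.26
= 0.9450
chi = 0.98 - 0.9450
= 0.0350

0.0350


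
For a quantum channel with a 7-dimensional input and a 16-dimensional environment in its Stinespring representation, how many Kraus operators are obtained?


Tracing out the environment in an orthonormal basis {|i>_E} gives Kraus operators K_i = <i|_E U |0>_E.
Number of Kraus operators = dim(H_env) = d_env
= 16

16


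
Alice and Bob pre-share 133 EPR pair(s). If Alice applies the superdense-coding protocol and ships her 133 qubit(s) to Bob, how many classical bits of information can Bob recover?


Superdense coding allows 2 classical bits per shared entangled pair.
133 pair(s) -> 2 * 133 = 266 classical bits

266


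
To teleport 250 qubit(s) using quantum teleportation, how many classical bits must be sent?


Quantum teleportation requires 2 classical bits per qubit teleported.
250 qubit(s) -> 2 * 250 = 500 classical bits

500


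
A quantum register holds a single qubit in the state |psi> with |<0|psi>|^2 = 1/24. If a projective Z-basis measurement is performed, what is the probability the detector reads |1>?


|alpha|^2 = 1/24 = 0.0417
|beta|^2 = 1 - 1/24 = 23/24 = 0.9583
P(|1>) = |beta|^2 = 0.9583

0.9583


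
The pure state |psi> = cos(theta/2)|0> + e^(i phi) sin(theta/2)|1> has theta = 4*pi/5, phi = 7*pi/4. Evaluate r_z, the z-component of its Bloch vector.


theta = 2.5133, phi = 5.4978
r_z = cos(theta) = -0.8090

-0.8090


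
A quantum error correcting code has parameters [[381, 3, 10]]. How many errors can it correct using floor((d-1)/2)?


Code parameters: [[381, 3, 10]], distance d = 10.
Number of correctable errors = floor((d-1)/2)
= floor((10 - 1)/2)
= floor(9/2)
= 4

4


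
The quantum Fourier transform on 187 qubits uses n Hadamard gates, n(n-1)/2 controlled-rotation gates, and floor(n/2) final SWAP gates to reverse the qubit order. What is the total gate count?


Hadamard gates: 187
Controlled rotations: n*(n-1)/2 = 187*186/2 = 17391
SWAP gates: floor(n/2) = floor(187/2) = 93
Total = 187 + 17391 + 93
= 17671

17671


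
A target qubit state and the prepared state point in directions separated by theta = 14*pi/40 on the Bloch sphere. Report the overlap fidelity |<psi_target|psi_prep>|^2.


For states separated by angle theta on Bloch sphere:
F = cos^2(theta/2)
theta = 14*pi/40 = 1.0996
theta/2 = 0.5498
cos(theta/2) = 0.8526
F = 0.7270

0.7270


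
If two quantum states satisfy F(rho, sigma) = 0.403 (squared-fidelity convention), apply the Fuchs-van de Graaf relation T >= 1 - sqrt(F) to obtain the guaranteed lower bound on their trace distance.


Fuchs-van de Graaf (squared-fidelity convention): 1 - sqrt(F) <= T <= sqrt(1 - F).
Lower bound: T >= 1 - sqrt(F)
sqrt(F) = sqrt(0.403) = 0.6348
T >= 1 - 0.6348
T >= 0.3652

0.3652


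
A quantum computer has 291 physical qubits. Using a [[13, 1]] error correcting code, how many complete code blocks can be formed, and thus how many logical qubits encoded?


Each code block uses 13 physical qubits for 1 logical qubit(s).
Number of complete blocks = floor(291 / 13) = 22
Logical qubits = 22 * 1
= 22

22


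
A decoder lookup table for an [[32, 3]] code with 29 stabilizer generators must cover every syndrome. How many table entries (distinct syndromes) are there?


Each stabilizer generator gives a binary (+1 or -1) measurement outcome.
With 29 independent generators:
Total syndromes = 2^29
= 536870912

536870912


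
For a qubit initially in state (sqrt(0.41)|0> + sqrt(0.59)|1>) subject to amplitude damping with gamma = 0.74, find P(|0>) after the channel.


For amplitude damping with parameter gamma on state sqrt(a)|0> + sqrt(b)|1>:
alpha^2 = 0.41, beta^2 = 0.59
P(|0>) = alpha^2 + gamma * beta^2
= 0.41 + 0.74 * 0.59
= 0.41 + 0.4366
= 0.8466

0.8466


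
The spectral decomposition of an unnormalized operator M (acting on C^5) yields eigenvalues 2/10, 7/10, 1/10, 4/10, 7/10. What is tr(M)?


tr(M) = sum of eigenvalues
= 2/10 + 7/10 + 1/10 + 4/10 + 7/10
= 21/10
= 2.1000

2.1000


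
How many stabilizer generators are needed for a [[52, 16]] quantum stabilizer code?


For an [[n,k]] stabilizer code:
Number of stabilizer generators = n - k
= 52 - 16
= 36

36


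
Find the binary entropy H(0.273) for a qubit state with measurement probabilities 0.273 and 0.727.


S = -p*log2(p) - (1-p)*log2(1-p)
p = 0.2730, 1-p = 0.7270
= -0.2730 * log2(0.2730) - 0.7270 * log2(0.7270)
= -(-0.5113) - (-0.3344)
= 0.8457

0.8457


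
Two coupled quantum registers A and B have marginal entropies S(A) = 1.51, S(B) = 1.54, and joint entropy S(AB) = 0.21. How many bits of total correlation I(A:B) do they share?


I(A:B) = S(A) + S(B) - S(AB)
= 1.51 + 1.54 - 0.21
= 2.8400

2.8400


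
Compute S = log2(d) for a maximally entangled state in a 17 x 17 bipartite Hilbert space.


For a maximally entangled state in d x d:
S = log2(d) = log2(17)
= 4.0875

4.0875


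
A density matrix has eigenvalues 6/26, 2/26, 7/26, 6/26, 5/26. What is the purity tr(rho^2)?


tr(rho^2) = sum of eigenvalues squared
= (6/26)^2 + (2/26)^2 + (7/26)^2 + (6/26)^2 + (5/26)^2
= (36 + 4 + 49 + 36 + 25) / 676
= 150/676
= 0.2219

0.2219


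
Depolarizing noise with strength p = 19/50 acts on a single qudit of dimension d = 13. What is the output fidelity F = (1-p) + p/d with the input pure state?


F = (1-p) + p/d
= (1 - 0.3800) + 0.3800/13
= 0.6200 + 0.0292
= 0.6492

0.6492


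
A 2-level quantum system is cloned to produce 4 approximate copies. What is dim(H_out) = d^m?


Output space = H^(tensor 4) where dim(H) = 2
dim = 2^4
= 4 (after 2 factors)
= 8 (after 3 factors)
= 16 (after 4 factors)
= 16

16


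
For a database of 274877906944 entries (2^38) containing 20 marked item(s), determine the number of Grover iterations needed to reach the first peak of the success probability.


After j Grover iterations the success probability is P(j) = sin^2((2j+1)*theta), where sin(theta) = sqrt(k/N).
N = 2^38 = 274877906944, k = 20
sin(theta) = sqrt(k/N) = 8.5299224e-06
theta = arcsin(sqrt(k/N)) = 8.5299224e-06 rad
P(j) reaches its first maximum when (2j+1)*theta is as close as possible to pi/2, i.e. j = round(pi/(4*theta) - 1/2).
pi/(4*theta) - 1/2 = 92075.1516
(For comparison, the common estimate pi/4 * sqrt(N/k) = 92075.6516; the exact maximiser is used here.)
Optimal iterations = 92075

92075


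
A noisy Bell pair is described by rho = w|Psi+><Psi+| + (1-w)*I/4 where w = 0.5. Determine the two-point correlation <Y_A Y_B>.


|Psi+> = (|01> + |10>)/sqrt(2)
For the pure Bell state, <Y_A Y_B> = +1 (Bell-state Pauli correlator).
The maximally-mixed part I/4 has tr(I/4 * P tensor P) = 0 for any traceless Pauli P.
So <Y_A Y_B>_rho = w * (+1) + (1 - w) * 0
= 0.5 * (+1)
= 0.5000

0.5000


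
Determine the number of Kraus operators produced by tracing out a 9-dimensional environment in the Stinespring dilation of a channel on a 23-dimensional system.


Tracing out the environment in an orthonormal basis {|i>_E} gives Kraus operators K_i = <i|_E U |0>_E.
Number of Kraus operators = dim(H_env) = d_env
= 9

9


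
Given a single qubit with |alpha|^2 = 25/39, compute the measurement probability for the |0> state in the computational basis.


|alpha|^2 = 25/39 = 0.6410
|beta|^2 = 1 - 25/39 = 14/39 = 0.3590
P(|0>) = |alpha|^2 = 0.6410

0.6410


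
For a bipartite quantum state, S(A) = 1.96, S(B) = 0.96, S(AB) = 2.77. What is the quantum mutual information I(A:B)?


I(A:B) = S(A) + S(B) - S(AB)
= 1.96 + 0.96 - 2.77
= 0.1500

0.1500


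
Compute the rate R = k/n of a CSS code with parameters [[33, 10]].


Code rate R = k/n
= 10/33
= 0.3030

0.3030


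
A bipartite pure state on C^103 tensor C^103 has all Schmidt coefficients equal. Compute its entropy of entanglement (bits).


For a maximally entangled state in d x d:
S = log2(d) = log2(103)
= 6.6865

6.6865


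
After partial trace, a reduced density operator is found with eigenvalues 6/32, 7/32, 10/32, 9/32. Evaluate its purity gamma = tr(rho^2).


tr(rho^2) = sum of eigenvalues squared
= (6/32)^2 + (7/32)^2 + (10/32)^2 + (9/32)^2
= (36 + 49 + 100 + 81) / 1024
= 266/1024
= 0.2598

0.2598


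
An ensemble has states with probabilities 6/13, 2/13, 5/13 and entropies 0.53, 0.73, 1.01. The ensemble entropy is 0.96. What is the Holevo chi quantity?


chi = S(rho) - sum_i p_i * S(rho_i)
Weighted entropy = 6/13 * 0.53 + 2/13 * 0.73 + 5/13 * 1.01
= 0.7454
chi = 0.96 - 0.7454
= 0.2146

0.2146


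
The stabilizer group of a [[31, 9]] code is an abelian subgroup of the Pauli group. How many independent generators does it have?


For an [[n,k]] stabilizer code:
Number of stabilizer generators = n - k
= 31 - 9
= 22

22


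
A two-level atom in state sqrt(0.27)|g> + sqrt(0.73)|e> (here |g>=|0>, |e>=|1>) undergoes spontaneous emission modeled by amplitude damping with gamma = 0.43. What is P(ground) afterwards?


For amplitude damping with parameter gamma on state sqrt(a)|0> + sqrt(b)|1>:
alpha^2 = 0.27, beta^2 = 0.73
P(|0>) = alpha^2 + gamma * beta^2
= 0.27 + 0.43 * 0.73
= 0.27 + 0.3139
= 0.5839

0.5839


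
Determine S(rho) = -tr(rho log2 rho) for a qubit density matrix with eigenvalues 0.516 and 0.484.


S = -p*log2(p) - (1-p)*log2(1-p)
p = 0.5160, 1-p = 0.4840
= -0.5160 * log2(0.5160) - 0.4840 * log2(0.4840)
= -(-0.4926) - (-0.5067)
= 0.9993

0.9993


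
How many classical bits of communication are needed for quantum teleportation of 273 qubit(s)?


Quantum teleportation requires 2 classical bits per qubit teleported.
273 qubit(s) -> 2 * 273 = 546 classical bits

546


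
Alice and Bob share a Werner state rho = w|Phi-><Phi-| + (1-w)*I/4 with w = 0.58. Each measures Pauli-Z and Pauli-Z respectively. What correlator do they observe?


|Phi-> = (|00> - |11>)/sqrt(2)
For the pure Bell state, <Z_A Z_B> = +1 (Bell-state Pauli correlator).
The maximally-mixed part I/4 has tr(I/4 * P tensor P) = 0 for any traceless Pauli P.
So <Z_A Z_B>_rho = w * (+1) + (1 - w) * 0
= 0.58 * (+1)
= 0.5800

0.5800


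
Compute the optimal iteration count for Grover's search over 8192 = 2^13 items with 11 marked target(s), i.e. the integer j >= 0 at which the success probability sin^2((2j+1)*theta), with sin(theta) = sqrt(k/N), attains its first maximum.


After j Grover iterations the success probability is P(j) = sin^2((2j+1)*theta), where sin(theta) = sqrt(k/N).
N = 2^13 = 8192, k = 11
sin(theta) = sqrt(k/N) = 0.03664387312
theta = arcsin(sqrt(k/N)) = 0.03665207882 rad
P(j) reaches its first maximum when (2j+1)*theta is as close as possible to pi/2, i.e. j = round(pi/(4*theta) - 1/2).
pi/(4*theta) - 1/2 = 20.9285
(For comparison, the common estimate pi/4 * sqrt(N/k) = 21.4333; the exact maximiser is used here.)
Optimal iterations = 21

21


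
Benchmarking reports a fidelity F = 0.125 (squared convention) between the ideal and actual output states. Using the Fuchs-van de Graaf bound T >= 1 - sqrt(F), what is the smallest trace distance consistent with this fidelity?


Fuchs-van de Graaf (squared-fidelity convention): 1 - sqrt(F) <= T <= sqrt(1 - F).
Lower bound: T >= 1 - sqrt(F)
sqrt(F) = sqrt(0.125) = 0.3536
T >= 1 - 0.3536
T >= 0.6464

0.6464


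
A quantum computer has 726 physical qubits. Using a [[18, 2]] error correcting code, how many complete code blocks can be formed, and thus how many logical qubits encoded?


Each code block uses 18 physical qubits for 2 logical qubit(s).
Number of complete blocks = floor(726 / 18) = 40
Logical qubits = 40 * 2
= 80

80


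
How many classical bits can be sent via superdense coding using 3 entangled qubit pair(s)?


Superdense coding allows 2 classical bits per shared entangled pair.
3 pair(s) -> 2 * 3 = 6 classical bits

6


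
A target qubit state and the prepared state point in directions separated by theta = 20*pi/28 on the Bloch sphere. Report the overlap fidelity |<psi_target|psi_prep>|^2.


For states separated by angle theta on Bloch sphere:
F = cos^2(theta/2)
theta = 20*pi/28 = 2.2440
theta/2 = 1.1220
cos(theta/2) = 0.4339
F = 0.1883

0.1883


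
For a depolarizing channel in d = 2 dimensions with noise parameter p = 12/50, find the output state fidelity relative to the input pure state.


F = (1-p) + p/d
= (1 - 0.2400) + 0.2400/2
= 0.7600 + 0.1200
= 0.8800

0.8800


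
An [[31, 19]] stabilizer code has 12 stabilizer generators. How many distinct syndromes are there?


Each stabilizer generator gives a binary (+1 or -1) measurement outcome.
With 12 independent generators:
Total syndromes = 2^12
= 4096

4096


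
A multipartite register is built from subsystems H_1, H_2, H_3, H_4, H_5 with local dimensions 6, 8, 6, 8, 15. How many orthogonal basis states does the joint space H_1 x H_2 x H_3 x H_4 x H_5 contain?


dim(H_1 x H_2 x H_3 x H_4 x H_5) = 6 * 8 * 6 * 8 * 15
= 48 * 6 * 8 * 15
= 288 * 8 * 15
= 2304 * 15
= 34560

34560


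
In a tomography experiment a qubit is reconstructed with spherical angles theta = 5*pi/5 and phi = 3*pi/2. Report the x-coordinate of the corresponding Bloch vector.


theta = 3.1416, phi = 4.7124
r_x = sin(theta)*cos(phi) = 0.0000 * 0.0000
r_x = 0.0000

0.0000


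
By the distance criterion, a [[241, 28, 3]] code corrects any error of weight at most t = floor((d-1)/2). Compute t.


Code parameters: [[241, 28, 3]], distance d = 3.
Number of correctable errors = floor((d-1)/2)
= floor((3 - 1)/2)
= floor(2/2)
= 1

1


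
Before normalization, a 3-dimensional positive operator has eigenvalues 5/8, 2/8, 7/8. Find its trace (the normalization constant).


tr(M) = sum of eigenvalues
= 5/8 + 2/8 + 7/8
= 14/8
= 1.7500

1.7500


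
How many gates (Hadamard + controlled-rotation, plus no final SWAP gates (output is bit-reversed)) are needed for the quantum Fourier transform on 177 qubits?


Hadamard gates: 177
Controlled rotations: n*(n-1)/2 = 177*176/2 = 15576
SWAP gates: 0 (omitted)
Total = 177 + 15576
= 15753

15753


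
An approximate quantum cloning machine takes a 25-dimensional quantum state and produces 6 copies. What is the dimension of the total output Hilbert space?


Output space = H^(tensor 6) where dim(H) = 25
dim = 25^6
= 625 (after 2 factors)
= 15625 (after 3 factors)
= 390625 (after 4 factors)
= 9765625 (after 5 factors)
= 244140625 (after 6 factors)
= 244140625

244140625


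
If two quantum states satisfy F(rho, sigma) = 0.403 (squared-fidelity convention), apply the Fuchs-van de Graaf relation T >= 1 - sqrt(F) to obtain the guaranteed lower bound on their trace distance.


Fuchs-van de Graaf (squared-fidelity convention): 1 - sqrt(F) <= T <= sqrt(1 - F).
Lower bound: T >= 1 - sqrt(F)
sqrt(F) = sqrt(0.403) = 0.6348
T >= 1 - 0.6348
T >= 0.3652

0.3652


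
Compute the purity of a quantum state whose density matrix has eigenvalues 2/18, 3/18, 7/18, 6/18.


tr(rho^2) = sum of eigenvalues squared
= (2/18)^2 + (3/18)^2 + (7/18)^2 + (6/18)^2
= (4 + 9 + 49 + 36) / 324
= 98/324
= 0.3025

0.3025


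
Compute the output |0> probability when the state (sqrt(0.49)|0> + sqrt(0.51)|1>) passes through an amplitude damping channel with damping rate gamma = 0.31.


For amplitude damping with parameter gamma on state sqrt(a)|0> + sqrt(b)|1>:
alpha^2 = 0.49, beta^2 = 0.51
P(|0>) = alpha^2 + gamma * beta^2
= 0.49 + 0.31 * 0.51
= 0.49 + 0.1581
= 0.6481

0.6481


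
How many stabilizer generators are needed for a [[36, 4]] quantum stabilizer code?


For an [[n,k]] stabilizer code:
Number of stabilizer generators = n - k
= 36 - 4
= 32

32


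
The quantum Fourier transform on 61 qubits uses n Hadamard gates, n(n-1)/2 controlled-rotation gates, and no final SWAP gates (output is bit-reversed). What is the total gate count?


Hadamard gates: 61
Controlled rotations: n*(n-1)/2 = 61*60/2 = 1830
SWAP gates: 0 (omitted)
Total = 61 + 1830
= 1891

1891


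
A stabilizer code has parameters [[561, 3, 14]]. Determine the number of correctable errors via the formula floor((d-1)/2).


Code parameters: [[561, 3, 14]], distance d = 14.
Number of correctable errors = floor((d-1)/2)
= floor((14 - 1)/2)
= floor(13/2)
= 6

6


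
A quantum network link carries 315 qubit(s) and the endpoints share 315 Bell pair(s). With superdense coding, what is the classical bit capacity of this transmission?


Superdense coding allows 2 classical bits per shared entangled pair.
315 pair(s) -> 2 * 315 = 630 classical bits

630


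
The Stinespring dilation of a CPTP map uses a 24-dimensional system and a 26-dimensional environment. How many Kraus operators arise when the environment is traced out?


Tracing out the environment in an orthonormal basis {|i>_E} gives Kraus operators K_i = <i|_E U |0>_E.
Number of Kraus operators = dim(H_env) = d_env
= 26

26


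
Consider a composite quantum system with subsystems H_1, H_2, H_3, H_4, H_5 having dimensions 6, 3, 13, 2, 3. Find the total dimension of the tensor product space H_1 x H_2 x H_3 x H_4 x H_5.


dim(H_1 x H_2 x H_3 x H_4 x H_5) = 6 * 3 * 13 * 2 * 3
= 18 * 13 * 2 * 3
= 234 * 2 * 3
= 468 * 3
= 1404

1404


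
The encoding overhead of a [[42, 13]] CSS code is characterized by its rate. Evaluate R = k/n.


Code rate R = k/n
= 13/42
= 0.3095

0.3095


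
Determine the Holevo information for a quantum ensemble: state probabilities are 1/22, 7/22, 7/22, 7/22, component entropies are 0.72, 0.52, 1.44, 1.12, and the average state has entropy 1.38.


chi = S(rho) - sum_i p_i * S(rho_i)
Weighted entropy = 1/22 * 0.72 + 7/22 * 0.52 + 7/22 * 1.44 + 7/22 * 1.12
= 1.0127
chi = 1.38 - 1.0127
= 0.3673

0.3673


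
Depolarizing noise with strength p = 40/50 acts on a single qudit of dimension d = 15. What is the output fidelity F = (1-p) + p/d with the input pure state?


F = (1-p) + p/d
= (1 - 0.8000) + 0.8000/15
= 0.2000 + 0.0533
= 0.2533

0.2533


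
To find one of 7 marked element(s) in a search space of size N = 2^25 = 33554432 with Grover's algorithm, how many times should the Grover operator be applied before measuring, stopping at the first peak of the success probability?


After j Grover iterations the success probability is P(j) = sin^2((2j+1)*theta), where sin(theta) = sqrt(k/N).
N = 2^25 = 33554432, k = 7
sin(theta) = sqrt(k/N) = 0.0004567452865
theta = arcsin(sqrt(k/N)) = 0.0004567453024 rad
P(j) reaches its first maximum when (2j+1)*theta is as close as possible to pi/2, i.e. j = round(pi/(4*theta) - 1/2).
pi/(4*theta) - 1/2 = 1719.0539
(For comparison, the common estimate pi/4 * sqrt(N/k) = 1719.5540; the exact maximiser is used here.)
Optimal iterations = 1719

1719


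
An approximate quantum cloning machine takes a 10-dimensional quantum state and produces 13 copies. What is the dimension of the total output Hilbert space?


Output space = H^(tensor 13) where dim(H) = 10
dim = 10^13
= 100 (after 2 factors)
= 1000 (after 3 factors)
= 10000 (after 4 factors)
= 100000 (after 5 factors)
= 1000000 (after 6 factors)
= 10000000 (after 7 factors)
= 100000000 (after 8 factors)
= 1000000000 (after 9 factors)
= 10000000000 (after 10 factors)
= 100000000000 (after 11 factors)
= 1000000000000 (after 12 factors)
= 10000000000000 (after 13 factors)
= 10000000000000

10000000000000


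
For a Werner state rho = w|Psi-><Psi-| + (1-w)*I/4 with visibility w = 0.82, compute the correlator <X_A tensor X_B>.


|Psi-> = (|01> - |10>)/sqrt(2)
For the pure Bell state, <X_A X_B> = -1 (Bell-state Pauli correlator).
The maximally-mixed part I/4 has tr(I/4 * P tensor P) = 0 for any traceless Pauli P.
So <X_A X_B>_rho = w * (-1) + (1 - w) * 0
= 0.82 * (-1)
= -0.8200

-0.8200


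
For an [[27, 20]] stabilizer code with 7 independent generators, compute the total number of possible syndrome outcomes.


Each stabilizer generator gives a binary (+1 or -1) measurement outcome.
With 7 independent generators:
Total syndromes = 2^7
= 128

128


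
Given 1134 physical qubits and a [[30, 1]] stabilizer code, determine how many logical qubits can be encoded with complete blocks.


Each code block uses 30 physical qubits for 1 logical qubit(s).
Number of complete blocks = floor(1134 / 30) = 37
Logical qubits = 37 * 1
= 37

37


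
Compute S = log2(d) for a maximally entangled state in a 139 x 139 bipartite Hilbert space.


For a maximally entangled state in d x d:
S = log2(d) = log2(139)
= 7.1189

7.1189


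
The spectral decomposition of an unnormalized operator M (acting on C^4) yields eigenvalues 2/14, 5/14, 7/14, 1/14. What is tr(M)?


tr(M) = sum of eigenvalues
= 2/14 + 5/14 + 7/14 + 1/14
= 15/14
= 1.0714

1.0714


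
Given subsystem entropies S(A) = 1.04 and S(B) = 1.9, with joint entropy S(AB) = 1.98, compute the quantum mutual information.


I(A:B) = S(A) + S(B) - S(AB)
= 1.04 + 1.9 - 1.98
= 0.9600

0.9600


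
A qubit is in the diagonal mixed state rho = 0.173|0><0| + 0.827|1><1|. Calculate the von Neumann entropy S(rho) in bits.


S = -p*log2(p) - (1-p)*log2(1-p)
p = 0.1730, 1-p = 0.8270
= -0.1730 * log2(0.1730) - 0.8270 * log2(0.8270)
= -(-0.4379) - (-0.2266)
= 0.6645

0.6645


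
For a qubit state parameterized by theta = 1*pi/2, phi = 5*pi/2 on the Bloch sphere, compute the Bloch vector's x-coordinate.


theta = 1.5708, phi = 7.8540
r_x = sin(theta)*cos(phi) = 1.0000 * 0.0000
r_x = 0.0000

0.0000


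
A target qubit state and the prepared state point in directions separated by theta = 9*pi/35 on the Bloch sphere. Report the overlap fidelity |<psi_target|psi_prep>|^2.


For states separated by angle theta on Bloch sphere:
F = cos^2(theta/2)
theta = 9*pi/35 = 0.8078
theta/2 = 0.4039
cos(theta/2) = 0.9195
F = 0.8455

0.8455


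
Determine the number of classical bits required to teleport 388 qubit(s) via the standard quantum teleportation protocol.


Quantum teleportation requires 2 classical bits per qubit teleported.
388 qubit(s) -> 2 * 388 = 776 classical bits

776


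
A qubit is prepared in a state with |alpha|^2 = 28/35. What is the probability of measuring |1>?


|alpha|^2 = 28/35 = 0.8000
|beta|^2 = 1 - 28/35 = 7/35 = 0.2000
P(|1>) = |beta|^2 = 0.2000

0.2000


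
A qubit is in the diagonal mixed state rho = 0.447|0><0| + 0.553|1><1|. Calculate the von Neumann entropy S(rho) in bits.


S = -p*log2(p) - (1-p)*log2(1-p)
p = 0.4470, 1-p = 0.5530
= -0.4470 * log2(0.4470) - 0.5530 * log2(0.5530)
= -(-0.5193) - (-0.4726)
= 0.9919

0.9919


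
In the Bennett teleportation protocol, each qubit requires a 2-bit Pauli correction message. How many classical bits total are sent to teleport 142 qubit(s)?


Quantum teleportation requires 2 classical bits per qubit teleported.
142 qubit(s) -> 2 * 142 = 284 classical bits

284
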